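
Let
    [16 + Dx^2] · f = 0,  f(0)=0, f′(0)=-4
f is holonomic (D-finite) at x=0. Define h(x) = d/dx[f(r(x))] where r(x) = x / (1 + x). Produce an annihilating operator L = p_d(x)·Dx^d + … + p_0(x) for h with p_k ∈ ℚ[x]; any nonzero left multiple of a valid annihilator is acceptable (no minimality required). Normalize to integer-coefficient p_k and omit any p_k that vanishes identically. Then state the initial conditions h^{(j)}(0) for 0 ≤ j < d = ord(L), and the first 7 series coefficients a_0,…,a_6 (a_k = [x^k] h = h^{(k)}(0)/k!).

L = (22 + 12·x + 6·x^2) + (6 + 18·x + 18·x^2 + 6·x^3)·Dx + (1 + 4·x + 6·x^2 + 4·x^3 + x^4)·Dx^2  (order 2).
h: a_k = -4, 8, 20, -112, 772/3, -360, 9844/45, …
ICs: h(0) = -4, h′(0) = 8.

f: a_k = 0, -4, 0, 32/3, 0, -128/15, 0, …
h₀=f(r): pull back L_f along r ⇒ L₀.
Derive L from L₀ (diff closure).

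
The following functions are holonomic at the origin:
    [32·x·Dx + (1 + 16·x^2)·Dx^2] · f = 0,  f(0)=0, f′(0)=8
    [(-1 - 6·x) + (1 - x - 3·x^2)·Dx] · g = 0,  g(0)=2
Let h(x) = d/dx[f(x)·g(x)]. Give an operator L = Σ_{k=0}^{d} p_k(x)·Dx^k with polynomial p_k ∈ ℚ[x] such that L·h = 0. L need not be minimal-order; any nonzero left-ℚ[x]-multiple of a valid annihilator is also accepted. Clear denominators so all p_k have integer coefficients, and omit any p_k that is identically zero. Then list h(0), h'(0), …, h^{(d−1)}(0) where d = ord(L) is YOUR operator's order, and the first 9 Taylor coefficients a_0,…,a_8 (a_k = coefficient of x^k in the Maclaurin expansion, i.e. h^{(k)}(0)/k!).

L = (-74 + 8736·x^2 + 18432·x^3 + 82944·x^4) + (25 + 182·x - 48·x^2 + 96·x^3 + 18432·x^4 + 55296·x^5)·Dx + (-3 - 13·x - 167·x^2 - 16·x^3 - 1472·x^4 + 3072·x^5 + 6912·x^6)·Dx^2  (order 2).
h: a_k = 16, 32, -64, 320/3, 11728/3, 25856/5, -646256/15, -2998144/105, 29759552/35, …
ICs: h(0) = 16, h′(0) = 32.

f: a_k = 0, 8, 0, -128/3, 0, 2048/5, 0, -32768/7, 0, …
g: a_k = 2, 2, 8, 14, 38, 80, 194, 434, 1016, …
h₀=f·g: eliminate ⇒ L₀, order ≤ 2·1.
h₀' ⇒ L via d/dx closure of L₀.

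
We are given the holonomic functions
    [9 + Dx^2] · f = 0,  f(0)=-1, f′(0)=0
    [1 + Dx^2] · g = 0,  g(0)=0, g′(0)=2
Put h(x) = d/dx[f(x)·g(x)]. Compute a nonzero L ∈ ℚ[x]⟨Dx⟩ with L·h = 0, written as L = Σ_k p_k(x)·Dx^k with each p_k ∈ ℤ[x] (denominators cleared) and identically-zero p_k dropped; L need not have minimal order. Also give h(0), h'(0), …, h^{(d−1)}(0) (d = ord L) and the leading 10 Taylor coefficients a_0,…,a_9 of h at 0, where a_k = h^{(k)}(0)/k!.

f: a_k = -1, 0, 9/2, 0, -27/8, 0, 81/80, 0, -729/4480, 0, …
g: a_k = 0, 2, 0, -1/3, 0, 1/60, 0, -1/2520, 0, 1/181440, …
f·g: L₀ = L_f ⊗_s L_g, ord ≤ 2·2.
Differentiate: ansatz ord ≤ ord L₀ ⇒ L.
L = 64 + 20·Dx^2 + Dx^4  (order 4).
h: a_k = -2, 0, 28, 0, -124/3, 0, 1016/45, 0, -292/45, 0, …
ICs: h(0) = -2, h′(0) = 0, h′′(0) = 56, h′′′(0) = 0.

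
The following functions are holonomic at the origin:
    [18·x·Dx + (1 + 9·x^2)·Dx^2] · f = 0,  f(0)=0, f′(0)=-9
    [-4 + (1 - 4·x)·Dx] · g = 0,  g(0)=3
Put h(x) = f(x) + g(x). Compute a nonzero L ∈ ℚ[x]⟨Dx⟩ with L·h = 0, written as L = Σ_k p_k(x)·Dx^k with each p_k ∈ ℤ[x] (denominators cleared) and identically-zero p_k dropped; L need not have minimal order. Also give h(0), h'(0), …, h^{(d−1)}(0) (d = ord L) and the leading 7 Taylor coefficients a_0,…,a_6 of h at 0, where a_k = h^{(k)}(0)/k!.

f: a_k = 0, -9, 0, 27, 0, -729/5, 0, …
g: a_k = 3, 12, 48, 192, 768, 3072, 12288, …
L₀ := lclm(L_f,L_g); ord L₀ ≤ 2+1.
L = (72 - 1152·x - 1944·x^2)·Dx + (-57 + 72·x - 765·x^2 - 1944·x^3)·Dx^2 + (4 - 7·x - 63·x^3 - 324·x^4)·Dx^3  (order 3).
h: a_k = 3, 3, 48, 219, 768, 14631/5, 12288, …
ICs: h(0) = 3, h′(0) = 3, h′′(0) = 96.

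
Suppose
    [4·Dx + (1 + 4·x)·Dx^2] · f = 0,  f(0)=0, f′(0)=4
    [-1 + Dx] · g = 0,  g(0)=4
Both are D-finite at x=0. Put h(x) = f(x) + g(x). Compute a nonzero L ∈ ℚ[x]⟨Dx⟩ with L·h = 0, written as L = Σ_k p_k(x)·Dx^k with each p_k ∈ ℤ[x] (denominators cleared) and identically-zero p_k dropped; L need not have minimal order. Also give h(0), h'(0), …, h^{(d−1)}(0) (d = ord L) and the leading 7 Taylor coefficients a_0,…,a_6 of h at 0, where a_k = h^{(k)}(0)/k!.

f: a_k = 0, 4, -8, 64/3, -64, 1024/5, -2048/3, …
g: a_k = 4, 4, 2, 2/3, 1/6, 1/30, 1/180, …
L₀ := lclm(L_f,L_g); ord L₀ ≤ 2+1.
L = (-36 - 16·x)·Dx + (31 - 8·x - 16·x^2)·Dx^2 + (5 + 24·x + 16·x^2)·Dx^3  (order 3).
h: a_k = 4, 8, -6, 22, -383/6, 1229/6, -122879/180, …
ICs: h(0) = 4, h′(0) = 8, h′′(0) = -12.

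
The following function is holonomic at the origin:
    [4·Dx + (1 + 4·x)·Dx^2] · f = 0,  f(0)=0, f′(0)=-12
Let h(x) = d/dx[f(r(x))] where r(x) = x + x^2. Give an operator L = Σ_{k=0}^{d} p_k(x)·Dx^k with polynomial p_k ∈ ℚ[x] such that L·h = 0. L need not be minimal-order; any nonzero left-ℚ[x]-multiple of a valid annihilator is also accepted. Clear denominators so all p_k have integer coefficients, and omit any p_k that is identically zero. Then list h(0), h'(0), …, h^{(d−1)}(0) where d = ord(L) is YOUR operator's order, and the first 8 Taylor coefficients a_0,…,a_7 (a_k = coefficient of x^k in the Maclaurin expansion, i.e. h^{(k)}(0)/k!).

f: a_k = 0, -12, 24, -64, 192, -3072/5, 2048, -49152/7, …
Change of var in L_f (x↦r) gives L₀.
Differentiate: ansatz ord ≤ ord L₀ ⇒ L.
L = 2 + (1 + 2·x)·Dx  (order 1).
h: a_k = -12, 24, -48, 96, -192, 384, -768, 1536, …
ICs: h(0) = -12.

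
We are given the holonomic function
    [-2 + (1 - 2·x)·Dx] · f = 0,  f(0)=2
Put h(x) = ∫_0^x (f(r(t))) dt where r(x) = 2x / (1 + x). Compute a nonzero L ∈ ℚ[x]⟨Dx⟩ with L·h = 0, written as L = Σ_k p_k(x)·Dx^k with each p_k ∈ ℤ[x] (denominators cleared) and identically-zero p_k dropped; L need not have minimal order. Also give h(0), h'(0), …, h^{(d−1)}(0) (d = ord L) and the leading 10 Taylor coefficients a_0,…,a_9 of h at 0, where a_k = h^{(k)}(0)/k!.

f: a_k = 2, 4, 8, 16, 32, 64, 128, 256, 512, 1024, …
f∘r: x↦r, Dx↦Dx/r' in L_f ⇒ L₀.
Integrate: L := L₀·Dx.
L = 4·Dx + (-1 + 2·x + 3·x^2)·Dx^2  (order 2).
h: a_k = 0, 2, 4, 8, 18, 216/5, 108, 1944/7, 729, 1944, …
ICs: h(0) = 0, h′(0) = 2.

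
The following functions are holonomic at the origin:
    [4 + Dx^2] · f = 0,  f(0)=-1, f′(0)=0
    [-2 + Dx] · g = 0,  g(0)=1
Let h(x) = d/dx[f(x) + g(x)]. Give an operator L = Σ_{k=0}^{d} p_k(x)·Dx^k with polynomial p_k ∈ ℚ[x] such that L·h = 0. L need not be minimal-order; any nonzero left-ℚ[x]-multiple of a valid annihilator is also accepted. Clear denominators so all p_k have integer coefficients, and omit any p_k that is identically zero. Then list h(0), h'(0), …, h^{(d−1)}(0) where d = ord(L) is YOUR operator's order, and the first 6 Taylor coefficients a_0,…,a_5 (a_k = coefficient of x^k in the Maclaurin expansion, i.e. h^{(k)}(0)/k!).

L = 8 - 4·Dx + 2·Dx^2 - Dx^3  (order 3).
h: a_k = 2, 8, 4, 0, 4/3, 16/15, …
ICs: h(0) = 2, h′(0) = 8, h′′(0) = 8.

f: a_k = -1, 0, 2, 0, -2/3, 0, …
g: a_k = 1, 2, 2, 4/3, 2/3, 4/15, …
f+g: L₀ = lclm(L_f,L_g), ord ≤ 2+1.
Differentiate: ansatz ord ≤ ord L₀ ⇒ L.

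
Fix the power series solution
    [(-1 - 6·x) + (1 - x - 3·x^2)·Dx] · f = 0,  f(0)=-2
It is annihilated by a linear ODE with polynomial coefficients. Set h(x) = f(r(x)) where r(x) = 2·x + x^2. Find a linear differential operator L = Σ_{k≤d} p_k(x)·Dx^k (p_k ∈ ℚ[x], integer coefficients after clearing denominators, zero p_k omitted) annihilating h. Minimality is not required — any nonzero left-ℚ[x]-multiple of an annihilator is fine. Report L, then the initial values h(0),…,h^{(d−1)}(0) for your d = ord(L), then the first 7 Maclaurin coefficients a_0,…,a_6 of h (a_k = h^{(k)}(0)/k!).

f: a_k = -2, -2, -8, -14, -38, -80, -194, …
f∘r: x↦r, Dx↦Dx/r' in L_f ⇒ L₀.
L = (2 + 26·x + 36·x^2 + 12·x^3) + (-1 + 2·x + 13·x^2 + 12·x^3 + 3·x^4)·Dx  (order 1).
h: a_k = -2, -4, -34, -144, -784, -3860, -19742, …
ICs: h(0) = -2.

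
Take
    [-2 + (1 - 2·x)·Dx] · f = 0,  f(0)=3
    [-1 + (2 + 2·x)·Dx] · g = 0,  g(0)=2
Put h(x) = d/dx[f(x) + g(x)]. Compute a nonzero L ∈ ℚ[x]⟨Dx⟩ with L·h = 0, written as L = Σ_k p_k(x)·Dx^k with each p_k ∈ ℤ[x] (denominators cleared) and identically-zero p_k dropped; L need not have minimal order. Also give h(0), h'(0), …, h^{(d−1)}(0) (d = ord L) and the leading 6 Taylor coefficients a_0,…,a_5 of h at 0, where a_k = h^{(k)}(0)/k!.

f: a_k = 3, 6, 12, 24, 48, 96, …
g: a_k = 2, 1, -1/4, 1/8, -5/64, 7/128, …
L₀ := lclm(L_f,L_g); ord L₀ ≤ 1+1.
Derive L from L₀ (diff closure).
L = (-20 - 8·x) + (-31 - 68·x - 28·x^2)·Dx + (6 - 2·x - 16·x^2 - 8·x^3)·Dx^2  (order 2).
h: a_k = 7, 47/2, 579/8, 3067/16, 61475/128, 294849/256, …
ICs: h(0) = 7, h′(0) = 47/2.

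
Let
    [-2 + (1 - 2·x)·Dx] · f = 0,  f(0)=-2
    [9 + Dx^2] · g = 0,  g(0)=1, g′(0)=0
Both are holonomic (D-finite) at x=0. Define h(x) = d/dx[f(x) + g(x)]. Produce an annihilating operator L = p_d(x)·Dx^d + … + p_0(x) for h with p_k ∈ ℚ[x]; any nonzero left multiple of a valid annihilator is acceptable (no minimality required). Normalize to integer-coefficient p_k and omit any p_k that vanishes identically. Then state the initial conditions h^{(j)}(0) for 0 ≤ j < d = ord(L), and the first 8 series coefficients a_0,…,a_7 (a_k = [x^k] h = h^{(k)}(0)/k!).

f: a_k = -2, -4, -8, -16, -32, -64, -128, -256, …
g: a_k = 1, 0, -9/2, 0, 27/8, 0, -81/80, 0, …
Sum ⇒ L₀ = lclm(L_f,L_g) in ℚ(x)⟨Dx⟩.
h=h₀': d/dx-closure on L₀ ⇒ L.
L = (684 - 432·x + 432·x^2) + (-99 + 306·x - 324·x^2 + 216·x^3)·Dx + (76 - 48·x + 48·x^2)·Dx^2 + (-11 + 34·x - 36·x^2 + 24·x^3)·Dx^3  (order 3).
h: a_k = -4, -25, -48, -229/2, -320, -30963/40, -1792, -2293031/560, …
ICs: h(0) = -4, h′(0) = -25, h′′(0) = -96.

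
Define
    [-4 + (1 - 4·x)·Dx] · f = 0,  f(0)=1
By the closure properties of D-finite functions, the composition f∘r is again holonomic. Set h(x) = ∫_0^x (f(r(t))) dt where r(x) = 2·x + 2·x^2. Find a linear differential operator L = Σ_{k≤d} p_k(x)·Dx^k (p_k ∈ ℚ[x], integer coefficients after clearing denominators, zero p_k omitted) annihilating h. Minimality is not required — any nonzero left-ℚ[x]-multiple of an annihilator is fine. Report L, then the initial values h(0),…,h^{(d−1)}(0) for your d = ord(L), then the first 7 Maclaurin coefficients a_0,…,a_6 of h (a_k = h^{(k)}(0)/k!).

f: a_k = 1, 4, 16, 64, 256, 1024, 4096, …
f∘r: x↦r, Dx↦Dx/r' in L_f ⇒ L₀.
∫: right-multiply L₀ by Dx.
L = (8 + 16·x)·Dx + (-1 + 8·x + 8·x^2)·Dx^2  (order 2).
h: a_k = 0, 1, 4, 24, 160, 5696/5, 8448, …
ICs: h(0) = 0, h′(0) = 1.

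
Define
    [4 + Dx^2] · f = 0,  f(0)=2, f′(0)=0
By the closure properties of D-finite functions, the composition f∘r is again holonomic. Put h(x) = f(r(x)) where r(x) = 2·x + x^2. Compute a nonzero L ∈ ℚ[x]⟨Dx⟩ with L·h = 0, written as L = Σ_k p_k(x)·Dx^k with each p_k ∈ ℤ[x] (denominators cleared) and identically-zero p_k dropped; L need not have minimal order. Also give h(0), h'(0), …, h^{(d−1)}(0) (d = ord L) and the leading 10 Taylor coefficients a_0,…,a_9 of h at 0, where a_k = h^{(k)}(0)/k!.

f: a_k = 2, 0, -4, 0, 4/3, 0, -8/45, 0, 4/315, 0, …
L₀ from L_f via x↦r, Dx↦r'^{-1}Dx.
L = (16 + 48·x + 48·x^2 + 16·x^3) - Dx + (1 + x)·Dx^2  (order 2).
h: a_k = 2, 0, -16, -16, 52/3, 128/3, 928/45, -352/15, -11996/315, -4864/315, …
ICs: h(0) = 2, h′(0) = 0.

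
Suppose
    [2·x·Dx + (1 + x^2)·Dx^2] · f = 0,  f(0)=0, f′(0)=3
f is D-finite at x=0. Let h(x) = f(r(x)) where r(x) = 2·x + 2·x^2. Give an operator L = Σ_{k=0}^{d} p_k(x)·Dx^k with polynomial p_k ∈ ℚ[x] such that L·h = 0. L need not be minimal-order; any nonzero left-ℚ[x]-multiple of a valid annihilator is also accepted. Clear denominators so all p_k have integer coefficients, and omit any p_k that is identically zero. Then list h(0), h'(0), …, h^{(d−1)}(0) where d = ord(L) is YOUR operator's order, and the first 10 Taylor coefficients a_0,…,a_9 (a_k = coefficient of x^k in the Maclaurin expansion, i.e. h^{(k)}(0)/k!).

f: a_k = 0, 3, 0, -1, 0, 3/5, 0, -3/7, 0, 1/3, …
Change of var in L_f (x↦r) gives L₀.
L = (-2 + 8·x + 32·x^2 + 48·x^3 + 24·x^4)·Dx + (1 + 2·x + 4·x^2 + 16·x^3 + 20·x^4 + 8·x^5)·Dx^2  (order 2).
h: a_k = 0, 6, 6, -8, -24, -24/5, 88, 960/7, -192, -2656/3, …
ICs: h(0) = 0, h′(0) = 6.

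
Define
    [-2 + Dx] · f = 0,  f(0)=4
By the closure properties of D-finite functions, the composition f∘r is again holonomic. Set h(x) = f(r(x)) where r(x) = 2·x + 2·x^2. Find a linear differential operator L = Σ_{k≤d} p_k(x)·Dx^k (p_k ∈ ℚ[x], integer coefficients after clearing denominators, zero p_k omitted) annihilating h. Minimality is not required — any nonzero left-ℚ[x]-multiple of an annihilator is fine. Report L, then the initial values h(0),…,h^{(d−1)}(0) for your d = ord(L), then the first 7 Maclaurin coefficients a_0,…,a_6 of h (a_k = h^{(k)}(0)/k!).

L = (-4 - 8·x) + Dx  (order 1).
h: a_k = 4, 16, 48, 320/3, 608/3, 1664/5, 22144/45, …
ICs: h(0) = 4.

f: a_k = 4, 8, 8, 16/3, 8/3, 16/15, 16/45, …
h₀=f(r): pull back L_f along r ⇒ L₀.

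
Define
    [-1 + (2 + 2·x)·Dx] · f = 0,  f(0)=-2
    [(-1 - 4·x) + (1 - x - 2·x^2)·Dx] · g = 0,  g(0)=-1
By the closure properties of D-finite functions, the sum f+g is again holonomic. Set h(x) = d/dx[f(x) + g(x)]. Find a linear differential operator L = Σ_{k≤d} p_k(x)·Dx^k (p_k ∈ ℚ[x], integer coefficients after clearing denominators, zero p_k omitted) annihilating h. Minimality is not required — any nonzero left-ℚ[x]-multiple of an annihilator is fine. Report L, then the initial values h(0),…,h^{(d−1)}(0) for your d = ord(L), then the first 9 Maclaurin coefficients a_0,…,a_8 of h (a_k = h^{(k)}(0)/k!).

L = (-78 - 288·x - 288·x^2 - 240·x^3) + (-117 - 693·x - 1188·x^2 - 1332·x^3 - 720·x^4)·Dx + (26 + 52·x + 2·x^2 - 208·x^3 - 344·x^4 - 160·x^5)·Dx^2  (order 2).
h: a_k = -2, -11/2, -123/8, -699/16, -13475/128, -65985/256, -609511/1024, -2801235/2048, -100571427/32768, …
ICs: h(0) = -2, h′(0) = -11/2.

f: a_k = -2, -1, 1/4, -1/8, 5/64, -7/128, 21/512, -33/1024, 429/16384, …
g: a_k = -1, -1, -3, -5, -11, -21, -43, -85, -171, …
L₀ := lclm(L_f,L_g); ord L₀ ≤ 1+1.
h₀' ⇒ L via d/dx closure of L₀.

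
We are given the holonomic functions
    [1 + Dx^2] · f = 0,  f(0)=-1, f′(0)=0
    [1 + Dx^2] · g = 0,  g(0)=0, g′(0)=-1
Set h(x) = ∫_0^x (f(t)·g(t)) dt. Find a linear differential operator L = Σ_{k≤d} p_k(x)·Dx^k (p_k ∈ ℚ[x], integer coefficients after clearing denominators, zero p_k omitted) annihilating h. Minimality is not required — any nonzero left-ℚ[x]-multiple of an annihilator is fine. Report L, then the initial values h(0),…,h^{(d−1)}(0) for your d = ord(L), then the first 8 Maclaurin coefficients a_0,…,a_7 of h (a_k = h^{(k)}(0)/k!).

L = 4·Dx^2 + Dx^4  (order 4).
h: a_k = 0, 0, 1/2, 0, -1/6, 0, 1/45, 0, …
ICs: h(0) = 0, h′(0) = 0, h′′(0) = 1, h′′′(0) = 0.

f: a_k = -1, 0, 1/2, 0, -1/24, 0, 1/720, 0, …
g: a_k = 0, -1, 0, 1/6, 0, -1/120, 0, 1/5040, …
Product ⇒ symmetric product L₀, ord ≤ 4.
∫: right-multiply L₀ by Dx.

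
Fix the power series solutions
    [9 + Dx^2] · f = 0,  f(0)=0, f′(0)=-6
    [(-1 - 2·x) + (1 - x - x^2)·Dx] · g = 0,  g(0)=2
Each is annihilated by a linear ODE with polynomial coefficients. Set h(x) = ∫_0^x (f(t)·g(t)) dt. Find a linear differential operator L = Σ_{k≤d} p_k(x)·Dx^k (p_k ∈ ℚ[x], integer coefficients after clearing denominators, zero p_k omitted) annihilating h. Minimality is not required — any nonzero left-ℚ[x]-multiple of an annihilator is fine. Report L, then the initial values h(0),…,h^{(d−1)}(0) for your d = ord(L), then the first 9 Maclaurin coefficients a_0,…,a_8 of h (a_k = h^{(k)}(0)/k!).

f: a_k = 0, -6, 0, 9, 0, -81/20, 0, 243/280, 0, …
g: a_k = 2, 2, 4, 6, 10, 16, 26, 42, 68, …
Product ⇒ symmetric product L₀, ord ≤ 2.
h=∫₀ˣh₀: take L = L₀·Dx.
L = (-7 + 9·x + 9·x^2)·Dx + (2 + 4·x)·Dx^2 + (-1 + x + x^2)·Dx^3  (order 3).
h: a_k = 0, 0, -6, -4, -3/2, -18/5, -107/20, -501/70, -2253/224, …
ICs: h(0) = 0, h′(0) = 0, h′′(0) = -12.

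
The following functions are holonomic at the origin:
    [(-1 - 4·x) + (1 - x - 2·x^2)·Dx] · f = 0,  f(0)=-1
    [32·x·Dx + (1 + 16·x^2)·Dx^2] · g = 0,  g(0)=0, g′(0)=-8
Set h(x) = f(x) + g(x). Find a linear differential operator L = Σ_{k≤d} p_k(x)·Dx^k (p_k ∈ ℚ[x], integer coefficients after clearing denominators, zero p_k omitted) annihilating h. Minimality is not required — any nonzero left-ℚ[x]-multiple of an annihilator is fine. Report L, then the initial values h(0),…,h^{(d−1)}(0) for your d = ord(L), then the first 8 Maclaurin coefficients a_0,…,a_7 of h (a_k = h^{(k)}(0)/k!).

f: a_k = -1, -1, -3, -5, -11, -21, -43, -85, …
g: a_k = 0, -8, 0, 128/3, 0, -2048/5, 0, 32768/7, …
Sum ⇒ L₀ = lclm(L_f,L_g) in ℚ(x)⟨Dx⟩.
L = (-96 + 384·x + 6912·x^2 + 15360·x^3 + 40704·x^4 + 12288·x^6)·Dx + (31 + 104·x - 392·x^2 + 736·x^3 + 14912·x^4 + 27904·x^5 + 3072·x^6 + 12288·x^7)·Dx^2 + (-3 - 19·x - 128·x^2 - 152·x^3 - 1128·x^4 + 2496·x^5 + 2560·x^6 + 1024·x^7 + 2048·x^8)·Dx^3  (order 3).
h: a_k = -1, -9, -3, 113/3, -11, -2153/5, -43, 32173/7, …
ICs: h(0) = -1, h′(0) = -9, h′′(0) = -6.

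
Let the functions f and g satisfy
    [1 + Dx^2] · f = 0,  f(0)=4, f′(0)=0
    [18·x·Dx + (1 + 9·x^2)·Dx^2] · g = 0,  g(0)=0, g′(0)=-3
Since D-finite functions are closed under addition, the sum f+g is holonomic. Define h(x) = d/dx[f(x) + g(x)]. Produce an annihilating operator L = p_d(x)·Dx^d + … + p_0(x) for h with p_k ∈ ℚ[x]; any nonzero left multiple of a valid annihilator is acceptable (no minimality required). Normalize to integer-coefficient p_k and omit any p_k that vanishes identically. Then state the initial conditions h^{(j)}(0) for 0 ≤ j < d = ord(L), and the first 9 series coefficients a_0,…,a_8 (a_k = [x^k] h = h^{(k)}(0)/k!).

L = (-1926·x + 17820·x^3 + 1458·x^5) + (-17 + 351·x^2 + 4617·x^4 + 729·x^6)·Dx + (-1926·x + 17820·x^3 + 1458·x^5)·Dx^2 + (-17 + 351·x^2 + 4617·x^4 + 729·x^6)·Dx^3  (order 3).
h: a_k = -3, -4, 27, 2/3, -243, -1/30, 2187, 1/1260, -19683, …
ICs: h(0) = -3, h′(0) = -4, h′′(0) = 54.

f: a_k = 4, 0, -2, 0, 1/6, 0, -1/180, 0, 1/10080, …
g: a_k = 0, -3, 0, 9, 0, -243/5, 0, 2187/7, 0, …
h₀=f+g: left-lcm gives L₀, ord ≤ 4.
Differentiate: ansatz ord ≤ ord L₀ ⇒ L.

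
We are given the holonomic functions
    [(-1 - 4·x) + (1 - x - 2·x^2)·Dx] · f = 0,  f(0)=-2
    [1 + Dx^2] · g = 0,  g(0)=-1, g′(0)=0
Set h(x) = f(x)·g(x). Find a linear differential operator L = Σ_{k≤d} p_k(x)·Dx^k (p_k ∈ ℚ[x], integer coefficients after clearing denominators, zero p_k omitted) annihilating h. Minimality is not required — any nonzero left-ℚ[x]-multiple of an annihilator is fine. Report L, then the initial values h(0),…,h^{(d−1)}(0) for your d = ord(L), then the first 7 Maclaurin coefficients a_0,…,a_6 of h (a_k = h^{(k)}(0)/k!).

L = (3 + x + 2·x^2) + (2 + 8·x)·Dx + (-1 + x + 2·x^2)·Dx^2  (order 2).
h: a_k = 2, 2, 5, 9, 229/12, 445/12, 27089/360, …
ICs: h(0) = 2, h′(0) = 2.

f: a_k = -2, -2, -6, -10, -22, -42, -86, …
g: a_k = -1, 0, 1/2, 0, -1/24, 0, 1/720, …
f·g: L₀ = L_f ⊗_s L_g, ord ≤ 1·2.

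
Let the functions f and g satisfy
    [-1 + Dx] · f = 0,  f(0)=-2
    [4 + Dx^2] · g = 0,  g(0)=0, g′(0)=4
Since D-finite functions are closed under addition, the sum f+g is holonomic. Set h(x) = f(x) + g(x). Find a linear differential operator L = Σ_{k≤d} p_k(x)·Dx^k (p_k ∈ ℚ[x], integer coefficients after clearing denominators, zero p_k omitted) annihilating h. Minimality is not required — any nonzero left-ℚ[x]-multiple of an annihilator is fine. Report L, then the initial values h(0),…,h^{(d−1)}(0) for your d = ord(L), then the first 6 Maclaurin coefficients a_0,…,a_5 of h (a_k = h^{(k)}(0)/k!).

L = -4 + 4·Dx - Dx^2 + Dx^3  (order 3).
h: a_k = -2, 2, -1, -3, -1/12, 31/60, …
ICs: h(0) = -2, h′(0) = 2, h′′(0) = -2.

f: a_k = -2, -2, -1, -1/3, -1/12, -1/60, …
g: a_k = 0, 4, 0, -8/3, 0, 8/15, …
f+g: L₀ = lclm(L_f,L_g), ord ≤ 1+2.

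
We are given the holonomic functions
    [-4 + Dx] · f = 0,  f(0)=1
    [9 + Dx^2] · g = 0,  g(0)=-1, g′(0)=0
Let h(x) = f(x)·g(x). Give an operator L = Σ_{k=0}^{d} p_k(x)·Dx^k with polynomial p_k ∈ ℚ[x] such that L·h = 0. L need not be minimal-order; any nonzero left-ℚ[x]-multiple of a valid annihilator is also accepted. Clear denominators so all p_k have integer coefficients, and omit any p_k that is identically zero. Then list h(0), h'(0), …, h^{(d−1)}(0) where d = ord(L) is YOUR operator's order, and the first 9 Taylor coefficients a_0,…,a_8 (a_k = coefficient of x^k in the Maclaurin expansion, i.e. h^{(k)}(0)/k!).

L = 25 - 8·Dx + Dx^2  (order 2).
h: a_k = -1, -4, -7/2, 22/3, 527/24, 779/30, 11753/720, 4031/1260, -164833/40320, …
ICs: h(0) = -1, h′(0) = -4.

f: a_k = 1, 4, 8, 32/3, 32/3, 128/15, 256/45, 1024/315, 512/315, …
g: a_k = -1, 0, 9/2, 0, -27/8, 0, 81/80, 0, -729/4480, …
f·g: L₀ = L_f ⊗_s L_g, ord ≤ 1·2.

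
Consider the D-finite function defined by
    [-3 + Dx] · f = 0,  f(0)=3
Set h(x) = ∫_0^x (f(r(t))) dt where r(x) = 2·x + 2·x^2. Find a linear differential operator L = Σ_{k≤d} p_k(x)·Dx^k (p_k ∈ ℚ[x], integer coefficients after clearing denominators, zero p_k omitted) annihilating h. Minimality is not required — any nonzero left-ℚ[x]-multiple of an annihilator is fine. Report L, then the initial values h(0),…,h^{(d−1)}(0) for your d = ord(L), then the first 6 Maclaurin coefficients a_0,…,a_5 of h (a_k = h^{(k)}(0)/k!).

f: a_k = 3, 9, 27/2, 27/2, 81/8, 243/40, …
h₀=f(r): pull back L_f along r ⇒ L₀.
∫: right-multiply L₀ by Dx.
L = (-6 - 12·x)·Dx + Dx^2  (order 2).
h: a_k = 0, 3, 9, 24, 54, 108, …
ICs: h(0) = 0, h′(0) = 3.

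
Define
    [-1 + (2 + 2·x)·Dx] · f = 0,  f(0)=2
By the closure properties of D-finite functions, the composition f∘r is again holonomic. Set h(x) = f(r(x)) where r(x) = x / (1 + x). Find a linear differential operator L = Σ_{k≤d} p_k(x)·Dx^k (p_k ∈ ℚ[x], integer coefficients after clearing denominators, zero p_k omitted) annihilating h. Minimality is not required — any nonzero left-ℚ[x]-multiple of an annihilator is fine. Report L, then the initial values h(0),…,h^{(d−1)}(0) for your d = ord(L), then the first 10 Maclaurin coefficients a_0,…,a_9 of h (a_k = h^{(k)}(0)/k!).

L = -1 + (2 + 6·x + 4·x^2)·Dx  (order 1).
h: a_k = 2, 1, -5/4, 13/8, -141/64, 399/128, -2353/512, 7205/1024, -182461/16384, 594203/32768, …
ICs: h(0) = 2.

f: a_k = 2, 1, -1/4, 1/8, -5/64, 7/128, -21/512, 33/1024, -429/16384, 715/32768, …
Change of var in L_f (x↦r) gives L₀.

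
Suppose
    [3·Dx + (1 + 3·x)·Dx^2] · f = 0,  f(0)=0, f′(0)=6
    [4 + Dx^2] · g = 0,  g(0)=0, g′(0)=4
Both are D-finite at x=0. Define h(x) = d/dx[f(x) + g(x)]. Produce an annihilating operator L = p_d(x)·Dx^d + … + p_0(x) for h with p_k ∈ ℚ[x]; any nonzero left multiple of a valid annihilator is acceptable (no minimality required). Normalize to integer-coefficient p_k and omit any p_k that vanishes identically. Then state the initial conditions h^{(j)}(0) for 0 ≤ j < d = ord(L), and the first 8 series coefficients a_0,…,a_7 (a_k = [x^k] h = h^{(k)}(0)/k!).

f: a_k = 0, 6, -9, 18, -81/2, 486/5, -243, 4374/7, …
g: a_k = 0, 4, 0, -8/3, 0, 8/15, 0, -16/315, …
Sum ⇒ L₀ = lclm(L_f,L_g) in ℚ(x)⟨Dx⟩.
h=h₀': d/dx-closure on L₀ ⇒ L.
L = (348 + 144·x + 216·x^2) + (44 + 180·x + 216·x^2 + 216·x^3)·Dx + (87 + 36·x + 54·x^2)·Dx^2 + (11 + 45·x + 54·x^2 + 54·x^3)·Dx^3  (order 3).
h: a_k = 10, -18, 46, -162, 1466/3, -1458, 196814/45, -13122, …
ICs: h(0) = 10, h′(0) = -18, h′′(0) = 92.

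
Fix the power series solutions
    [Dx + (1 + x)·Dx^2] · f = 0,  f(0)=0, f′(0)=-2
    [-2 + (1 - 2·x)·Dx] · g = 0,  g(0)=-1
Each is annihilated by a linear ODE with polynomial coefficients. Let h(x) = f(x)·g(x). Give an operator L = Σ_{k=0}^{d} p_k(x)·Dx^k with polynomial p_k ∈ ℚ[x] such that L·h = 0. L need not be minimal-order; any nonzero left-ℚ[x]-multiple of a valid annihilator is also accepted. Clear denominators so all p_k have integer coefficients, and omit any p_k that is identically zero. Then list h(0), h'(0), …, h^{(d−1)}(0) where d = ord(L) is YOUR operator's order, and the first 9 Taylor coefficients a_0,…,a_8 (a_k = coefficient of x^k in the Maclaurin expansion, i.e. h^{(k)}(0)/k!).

f: a_k = 0, -2, 1, -2/3, 1/2, -2/5, 1/3, -2/7, 1/4, …
g: a_k = -1, -2, -4, -8, -16, -32, -64, -128, -256, …
h₀=f·g: eliminate ⇒ L₀, order ≤ 2·1.
L = 2 + (3 + 6·x)·Dx + (-1 + x + 2·x^2)·Dx^2  (order 2).
h: a_k = 0, 2, 3, 20/3, 77/6, 391/15, 259/5, 3636/35, 29053/140, …
ICs: h(0) = 0, h′(0) = 2.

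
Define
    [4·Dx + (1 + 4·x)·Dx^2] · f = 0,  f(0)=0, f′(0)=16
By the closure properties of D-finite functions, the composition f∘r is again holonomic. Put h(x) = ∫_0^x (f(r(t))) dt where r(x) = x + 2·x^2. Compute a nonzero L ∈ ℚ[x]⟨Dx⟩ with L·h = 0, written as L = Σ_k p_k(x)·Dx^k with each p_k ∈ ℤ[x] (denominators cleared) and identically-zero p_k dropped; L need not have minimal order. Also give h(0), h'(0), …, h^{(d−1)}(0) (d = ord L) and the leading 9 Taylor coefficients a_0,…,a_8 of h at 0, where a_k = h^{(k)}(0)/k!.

L = (16·x + 32·x^2)·Dx^2 + (1 + 8·x + 24·x^2 + 32·x^3)·Dx^3  (order 3).
h: a_k = 0, 0, 8, 0, -32/3, 128/5, -512/15, 0, 1024/7, …
ICs: h(0) = 0, h′(0) = 0, h′′(0) = 16.

f: a_k = 0, 16, -32, 256/3, -256, 4096/5, -8192/3, 65536/7, -32768, …
h₀=f(r): pull back L_f along r ⇒ L₀.
h=∫₀ˣh₀: take L = L₀·Dx.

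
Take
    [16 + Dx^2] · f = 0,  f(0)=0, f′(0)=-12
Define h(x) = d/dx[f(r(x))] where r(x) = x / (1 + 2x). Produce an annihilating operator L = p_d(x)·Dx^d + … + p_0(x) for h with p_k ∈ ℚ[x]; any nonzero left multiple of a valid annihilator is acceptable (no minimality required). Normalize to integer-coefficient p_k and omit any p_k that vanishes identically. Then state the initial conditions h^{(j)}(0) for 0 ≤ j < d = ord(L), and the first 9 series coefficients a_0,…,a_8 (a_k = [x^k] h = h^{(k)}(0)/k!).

L = (40 + 96·x + 96·x^2) + (12 + 72·x + 144·x^2 + 96·x^3)·Dx + (1 + 8·x + 24·x^2 + 32·x^3 + 16·x^4)·Dx^2  (order 2).
h: a_k = -12, 48, -48, -384, 2752, -11520, 565504/15, -1552384/15, 25222144/105, …
ICs: h(0) = -12, h′(0) = 48.

f: a_k = 0, -12, 0, 32, 0, -128/5, 0, 1024/105, 0, …
f∘r: x↦r, Dx↦Dx/r' in L_f ⇒ L₀.
Derive L from L₀ (diff closure).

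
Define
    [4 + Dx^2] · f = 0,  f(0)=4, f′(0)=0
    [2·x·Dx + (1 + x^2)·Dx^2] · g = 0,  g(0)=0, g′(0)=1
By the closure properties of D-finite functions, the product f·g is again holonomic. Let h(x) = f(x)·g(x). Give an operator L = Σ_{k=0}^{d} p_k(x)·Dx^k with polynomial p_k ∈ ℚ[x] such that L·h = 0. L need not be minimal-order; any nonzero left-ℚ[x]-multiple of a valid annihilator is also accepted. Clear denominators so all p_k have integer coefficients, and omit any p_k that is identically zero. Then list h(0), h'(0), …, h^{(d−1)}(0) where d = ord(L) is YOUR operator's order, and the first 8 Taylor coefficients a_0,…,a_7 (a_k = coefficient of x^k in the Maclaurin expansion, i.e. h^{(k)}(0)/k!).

L = (160 + 464·x^2 + 464·x^4 + 256·x^6 + 64·x^8) + (96·x + 224·x^3 + 192·x^5 + 64·x^7)·Dx + (60 + 188·x^2 + 216·x^4 + 128·x^6 + 32·x^8)·Dx^2 + (24·x + 56·x^3 + 48·x^5 + 16·x^7)·Dx^3 + (5 + 18·x^2 + 25·x^4 + 16·x^6 + 4·x^8)·Dx^4  (order 4).
h: a_k = 0, 4, 0, -28/3, 0, 92/15, 0, -1076/315, …
ICs: h(0) = 0, h′(0) = 4, h′′(0) = 0, h′′′(0) = -56.

f: a_k = 4, 0, -8, 0, 8/3, 0, -16/45, 0, …
g: a_k = 0, 1, 0, -1/3, 0, 1/5, 0, -1/7, …
L₀ := L_f ⊗_s L_g (sym. prod.), ord ≤ 4.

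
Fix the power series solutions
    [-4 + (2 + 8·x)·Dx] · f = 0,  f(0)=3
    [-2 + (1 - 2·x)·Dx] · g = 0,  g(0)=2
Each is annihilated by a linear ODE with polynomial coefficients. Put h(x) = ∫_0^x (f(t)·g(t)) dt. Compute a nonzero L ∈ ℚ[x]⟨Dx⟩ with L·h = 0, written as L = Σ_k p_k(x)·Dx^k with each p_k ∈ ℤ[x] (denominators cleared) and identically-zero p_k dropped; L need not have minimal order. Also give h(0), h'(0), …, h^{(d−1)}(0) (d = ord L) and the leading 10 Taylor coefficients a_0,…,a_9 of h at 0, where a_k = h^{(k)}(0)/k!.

f: a_k = 3, 6, -6, 12, -30, 84, -252, 792, -2574, 8580, …
g: a_k = 2, 4, 8, 16, 32, 64, 128, 256, 512, 1024, …
f·g: L₀ = L_f ⊗_s L_g, ord ≤ 1·1.
h=∫₀ˣh₀: take L = L₀·Dx.
L = (4 + 4·x)·Dx + (-1 - 2·x + 8·x^2)·Dx^2  (order 2).
h: a_k = 0, 6, 12, 12, 24, 132/5, 72, 360/7, 288, -60, …
ICs: h(0) = 0, h′(0) = 6.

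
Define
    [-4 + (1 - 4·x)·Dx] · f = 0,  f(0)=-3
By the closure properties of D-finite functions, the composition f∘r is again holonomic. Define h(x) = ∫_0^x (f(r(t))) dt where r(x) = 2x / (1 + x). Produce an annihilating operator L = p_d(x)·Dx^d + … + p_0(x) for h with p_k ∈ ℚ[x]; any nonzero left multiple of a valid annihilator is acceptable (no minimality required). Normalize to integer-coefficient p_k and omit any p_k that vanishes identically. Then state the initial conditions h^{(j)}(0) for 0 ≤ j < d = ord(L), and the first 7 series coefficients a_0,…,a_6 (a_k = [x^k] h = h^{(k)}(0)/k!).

f: a_k = -3, -12, -48, -192, -768, -3072, -12288, …
f∘r: x↦r, Dx↦Dx/r' in L_f ⇒ L₀.
h=∫h₀ ⇒ L = L₀·Dx.
L = 8·Dx + (-1 + 6·x + 7·x^2)·Dx^2  (order 2).
h: a_k = 0, -3, -12, -56, -294, -8232/5, -9604, …
ICs: h(0) = 0, h′(0) = -3.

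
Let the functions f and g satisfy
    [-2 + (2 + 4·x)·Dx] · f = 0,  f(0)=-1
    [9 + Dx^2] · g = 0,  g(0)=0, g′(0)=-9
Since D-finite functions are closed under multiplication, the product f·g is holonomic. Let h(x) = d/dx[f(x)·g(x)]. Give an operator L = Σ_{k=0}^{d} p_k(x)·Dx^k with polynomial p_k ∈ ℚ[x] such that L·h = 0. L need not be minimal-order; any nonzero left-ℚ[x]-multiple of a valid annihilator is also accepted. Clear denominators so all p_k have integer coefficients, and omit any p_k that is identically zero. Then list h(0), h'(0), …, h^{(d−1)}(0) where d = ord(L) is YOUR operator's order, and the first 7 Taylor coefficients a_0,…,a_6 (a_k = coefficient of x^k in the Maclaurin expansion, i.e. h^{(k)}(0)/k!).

f: a_k = -1, -1, 1/2, -1/2, 5/8, -7/8, 21/16, …
g: a_k = 0, -9, 0, 27/2, 0, -243/40, 0, …
Product ⇒ symmetric product L₀, ord ≤ 2.
h=h₀': d/dx-closure on L₀ ⇒ L.
L = (14 + 84·x + 192·x^2 + 216·x^3 + 108·x^4) + (-1 - 8·x - 18·x^2 - 12·x^3)·Dx + (1 + 7·x + 19·x^2 + 24·x^3 + 12·x^4)·Dx^2  (order 2).
h: a_k = 9, 18, -54, -36, 36, 216/5, -54, …
ICs: h(0) = 9, h′(0) = 18.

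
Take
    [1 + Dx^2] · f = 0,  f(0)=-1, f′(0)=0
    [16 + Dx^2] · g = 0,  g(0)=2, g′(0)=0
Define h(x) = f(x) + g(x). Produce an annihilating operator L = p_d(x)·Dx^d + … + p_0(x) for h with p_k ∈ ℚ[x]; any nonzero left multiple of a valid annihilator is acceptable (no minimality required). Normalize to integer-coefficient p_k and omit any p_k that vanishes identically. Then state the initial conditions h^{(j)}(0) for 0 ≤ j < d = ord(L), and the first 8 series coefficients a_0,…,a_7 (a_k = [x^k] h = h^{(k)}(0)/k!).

f: a_k = -1, 0, 1/2, 0, -1/24, 0, 1/720, 0, …
g: a_k = 2, 0, -16, 0, 64/3, 0, -512/45, 0, …
L₀ := lclm(L_f,L_g); ord L₀ ≤ 2+2.
L = 16 + 17·Dx^2 + Dx^4  (order 4).
h: a_k = 1, 0, -31/2, 0, 511/24, 0, -8191/720, 0, …
ICs: h(0) = 1, h′(0) = 0, h′′(0) = -31, h′′′(0) = 0.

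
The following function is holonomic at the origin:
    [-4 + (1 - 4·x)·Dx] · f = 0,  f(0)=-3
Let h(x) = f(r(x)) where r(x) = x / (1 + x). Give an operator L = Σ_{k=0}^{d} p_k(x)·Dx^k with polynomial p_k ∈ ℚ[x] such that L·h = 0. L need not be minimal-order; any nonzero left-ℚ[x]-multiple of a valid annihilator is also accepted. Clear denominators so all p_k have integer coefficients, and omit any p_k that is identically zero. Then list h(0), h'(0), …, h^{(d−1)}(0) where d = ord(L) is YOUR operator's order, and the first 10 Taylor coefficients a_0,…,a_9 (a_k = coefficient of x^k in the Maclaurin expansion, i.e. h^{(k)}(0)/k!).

f: a_k = -3, -12, -48, -192, -768, -3072, -12288, -49152, -196608, -786432, …
f∘r: x↦r, Dx↦Dx/r' in L_f ⇒ L₀.
L = 4 + (-1 + 2·x + 3·x^2)·Dx  (order 1).
h: a_k = -3, -12, -36, -108, -324, -972, -2916, -8748, -26244, -78732, …
ICs: h(0) = -3.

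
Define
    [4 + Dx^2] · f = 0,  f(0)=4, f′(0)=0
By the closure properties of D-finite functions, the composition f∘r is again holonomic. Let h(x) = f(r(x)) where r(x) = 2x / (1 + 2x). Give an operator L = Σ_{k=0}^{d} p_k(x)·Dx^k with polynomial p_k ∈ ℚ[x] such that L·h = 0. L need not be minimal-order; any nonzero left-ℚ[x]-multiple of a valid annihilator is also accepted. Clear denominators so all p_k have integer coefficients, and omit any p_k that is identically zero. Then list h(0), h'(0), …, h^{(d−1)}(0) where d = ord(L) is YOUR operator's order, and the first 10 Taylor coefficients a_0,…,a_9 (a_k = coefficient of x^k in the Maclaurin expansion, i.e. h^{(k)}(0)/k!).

f: a_k = 4, 0, -8, 0, 8/3, 0, -16/45, 0, 8/315, 0, …
L₀ from L_f via x↦r, Dx↦r'^{-1}Dx.
L = 16 + (4 + 24·x + 48·x^2 + 32·x^3)·Dx + (1 + 8·x + 24·x^2 + 32·x^3 + 16·x^4)·Dx^2  (order 2).
h: a_k = 4, 0, -32, 128, -1024/3, 2048/3, -39424/45, -2048/5, 2410496/315, -10584064/315, …
ICs: h(0) = 4, h′(0) = 0.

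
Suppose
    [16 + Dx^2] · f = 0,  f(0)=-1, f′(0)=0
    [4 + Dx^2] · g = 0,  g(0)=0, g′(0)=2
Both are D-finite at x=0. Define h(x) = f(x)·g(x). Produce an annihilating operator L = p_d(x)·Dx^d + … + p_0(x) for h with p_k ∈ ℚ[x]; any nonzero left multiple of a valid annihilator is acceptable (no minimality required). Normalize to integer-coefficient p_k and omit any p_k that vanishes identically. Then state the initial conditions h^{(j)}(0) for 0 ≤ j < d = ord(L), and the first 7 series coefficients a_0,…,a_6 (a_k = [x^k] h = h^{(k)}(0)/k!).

f: a_k = -1, 0, 8, 0, -32/3, 0, 256/45, …
g: a_k = 0, 2, 0, -4/3, 0, 4/15, 0, …
L₀ := L_f ⊗_s L_g (sym. prod.), ord ≤ 4.
L = 144 + 40·Dx^2 + Dx^4  (order 4).
h: a_k = 0, -2, 0, 52/3, 0, -484/15, 0, …
ICs: h(0) = 0, h′(0) = -2, h′′(0) = 0, h′′′(0) = 104.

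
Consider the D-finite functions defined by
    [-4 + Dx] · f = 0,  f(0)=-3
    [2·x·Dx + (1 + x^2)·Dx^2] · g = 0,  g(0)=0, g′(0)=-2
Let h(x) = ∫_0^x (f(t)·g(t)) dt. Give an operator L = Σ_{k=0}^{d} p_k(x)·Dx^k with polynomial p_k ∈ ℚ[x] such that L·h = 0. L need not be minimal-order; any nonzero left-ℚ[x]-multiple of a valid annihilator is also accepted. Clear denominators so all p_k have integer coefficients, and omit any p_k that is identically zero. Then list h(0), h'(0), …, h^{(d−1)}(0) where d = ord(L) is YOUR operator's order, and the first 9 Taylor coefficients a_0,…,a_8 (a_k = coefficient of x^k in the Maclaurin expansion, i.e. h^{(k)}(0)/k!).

f: a_k = -3, -12, -24, -32, -32, -128/5, -256/15, -1024/105, -512/105, …
g: a_k = 0, -2, 0, 2/3, 0, -2/5, 0, 2/7, 0, …
L₀ := L_f ⊗_s L_g (sym. prod.), ord ≤ 2.
Integrate: L := L₀·Dx.
L = (16 - 8·x + 16·x^2)·Dx + (-8 + 2·x - 8·x^2)·Dx^2 + (1 + x^2)·Dx^3  (order 3).
h: a_k = 0, 0, 3, 8, 23/2, 56/5, 41/5, 104/21, 377/140, …
ICs: h(0) = 0, h′(0) = 0, h′′(0) = 6.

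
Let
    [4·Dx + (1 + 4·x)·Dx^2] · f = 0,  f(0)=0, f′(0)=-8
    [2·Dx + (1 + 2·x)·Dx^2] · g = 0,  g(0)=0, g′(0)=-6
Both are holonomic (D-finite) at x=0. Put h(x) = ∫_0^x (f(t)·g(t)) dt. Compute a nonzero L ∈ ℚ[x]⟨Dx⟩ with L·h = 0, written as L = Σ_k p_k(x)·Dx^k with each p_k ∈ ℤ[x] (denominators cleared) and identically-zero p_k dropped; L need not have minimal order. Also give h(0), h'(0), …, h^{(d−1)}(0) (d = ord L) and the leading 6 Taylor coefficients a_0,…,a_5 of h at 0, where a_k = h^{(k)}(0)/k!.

L = (160 + 768·x + 1024·x^2)·Dx^2 + (264 + 2144·x + 5760·x^2 + 5120·x^3)·Dx^3 + (64 + 720·x + 2976·x^2 + 5376·x^3 + 3584·x^4)·Dx^4 + (3 + 44·x + 252·x^2 + 704·x^3 + 960·x^4 + 512·x^5)·Dx^5  (order 5).
h: a_k = 0, 0, 0, 16, -36, 416/5, …
ICs: h(0) = 0, h′(0) = 0, h′′(0) = 0, h′′′(0) = 96, h′′′′(0) = -864.

f: a_k = 0, -8, 16, -128/3, 128, -2048/5, …
g: a_k = 0, -6, 6, -8, 12, -96/5, …
Sym-product of L_f,L_g gives L₀ (≤ ord 4).
h=∫₀ˣh₀: take L = L₀·Dx.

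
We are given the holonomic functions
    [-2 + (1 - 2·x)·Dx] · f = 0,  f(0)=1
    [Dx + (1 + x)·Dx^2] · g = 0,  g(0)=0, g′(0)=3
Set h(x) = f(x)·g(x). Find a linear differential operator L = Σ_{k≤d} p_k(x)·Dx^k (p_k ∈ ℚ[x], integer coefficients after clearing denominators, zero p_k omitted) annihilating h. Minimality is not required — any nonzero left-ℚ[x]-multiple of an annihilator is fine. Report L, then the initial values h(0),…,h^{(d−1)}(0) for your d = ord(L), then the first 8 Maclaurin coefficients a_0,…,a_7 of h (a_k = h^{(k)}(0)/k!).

L = 2 + (3 + 6·x)·Dx + (-1 + x + 2·x^2)·Dx^2  (order 2).
h: a_k = 0, 3, 9/2, 10, 77/4, 391/10, 777/10, 5454/35, …
ICs: h(0) = 0, h′(0) = 3.

f: a_k = 1, 2, 4, 8, 16, 32, 64, 128, …
g: a_k = 0, 3, -3/2, 1, -3/4, 3/5, -1/2, 3/7, …
Sym-product of L_f,L_g gives L₀ (≤ ord 2).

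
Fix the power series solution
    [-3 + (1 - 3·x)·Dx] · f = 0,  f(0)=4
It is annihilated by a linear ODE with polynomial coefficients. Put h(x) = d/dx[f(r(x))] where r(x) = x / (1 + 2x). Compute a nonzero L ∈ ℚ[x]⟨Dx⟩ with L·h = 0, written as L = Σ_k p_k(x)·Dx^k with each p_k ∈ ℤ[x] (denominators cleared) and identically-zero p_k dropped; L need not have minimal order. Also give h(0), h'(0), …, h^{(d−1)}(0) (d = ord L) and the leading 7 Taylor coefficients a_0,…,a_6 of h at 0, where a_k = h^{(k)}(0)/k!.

L = 4 + (-2 + 2·x)·Dx  (order 1).
h: a_k = 12, 24, 36, 48, 60, 72, 84, …
ICs: h(0) = 12.

f: a_k = 4, 12, 36, 108, 324, 972, 2916, …
L₀ from L_f via x↦r, Dx↦r'^{-1}Dx.
h₀' ⇒ L via d/dx closure of L₀.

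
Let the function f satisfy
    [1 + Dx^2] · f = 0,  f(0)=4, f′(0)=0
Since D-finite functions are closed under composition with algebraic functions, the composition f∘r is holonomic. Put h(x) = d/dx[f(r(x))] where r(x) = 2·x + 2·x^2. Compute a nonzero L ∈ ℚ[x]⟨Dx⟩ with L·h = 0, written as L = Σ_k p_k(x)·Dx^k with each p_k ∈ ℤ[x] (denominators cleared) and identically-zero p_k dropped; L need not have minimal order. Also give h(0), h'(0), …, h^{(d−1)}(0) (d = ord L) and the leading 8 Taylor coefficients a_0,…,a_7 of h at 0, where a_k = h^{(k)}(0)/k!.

f: a_k = 4, 0, -2, 0, 1/6, 0, -1/180, 0, …
h₀=f(r): pull back L_f along r ⇒ L₀.
h=h₀': d/dx-closure on L₀ ⇒ L.
L = (16 + 32·x + 96·x^2 + 128·x^3 + 64·x^4) + (-6 - 12·x)·Dx + (1 + 4·x + 4·x^2)·Dx^2  (order 2).
h: a_k = 0, -16, -48, -64/3, 160/3, 1408/15, 896/15, -6656/315, …
ICs: h(0) = 0, h′(0) = -16.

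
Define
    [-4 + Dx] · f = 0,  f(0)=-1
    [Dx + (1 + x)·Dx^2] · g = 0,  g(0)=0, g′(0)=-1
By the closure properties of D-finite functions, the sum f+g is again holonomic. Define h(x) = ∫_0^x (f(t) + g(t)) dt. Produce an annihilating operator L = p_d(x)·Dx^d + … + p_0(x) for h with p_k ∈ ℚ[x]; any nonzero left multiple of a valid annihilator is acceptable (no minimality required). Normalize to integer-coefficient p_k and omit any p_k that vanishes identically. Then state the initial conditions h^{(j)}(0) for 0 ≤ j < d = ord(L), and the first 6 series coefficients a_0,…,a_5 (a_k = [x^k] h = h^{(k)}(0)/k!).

L = (-24 - 16·x)·Dx^2 + (-14 - 32·x - 16·x^2)·Dx^3 + (5 + 9·x + 4·x^2)·Dx^4  (order 4).
h: a_k = 0, -1, -5/2, -5/2, -11/4, -25/12, …
ICs: h(0) = 0, h′(0) = -1, h′′(0) = -5, h′′′(0) = -15.

f: a_k = -1, -4, -8, -32/3, -32/3, -128/15, …
g: a_k = 0, -1, 1/2, -1/3, 1/4, -1/5, …
L₀ := lclm(L_f,L_g); ord L₀ ≤ 1+2.
h=∫h₀ ⇒ L = L₀·Dx.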